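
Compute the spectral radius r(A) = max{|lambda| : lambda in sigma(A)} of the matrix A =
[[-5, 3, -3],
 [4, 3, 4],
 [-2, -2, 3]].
r(A) ≈ 6.7089

The eigenvalues of A are the roots of its characteristic polynomial. With M = A (coefficients from the trace, the sum of principal 2x2 minors, and det A):
  p(λ) = det(λ I - M) = λ^3 - λ^2 - 31λ + 139.
No integer candidate from the rational root theorem (±divisors of 139) is a root, so the roots are irrational. The cubic discriminant is Δ = -323424 < 0, so there is one real root and a complex-conjugate pair. p(-7) = -36 and p(-6) = 73 have opposite signs, so a root lies in (-7, -6); Newton's method refines it to λ ≈ -6.7089. Dividing out (λ - (-6.7089)) leaves approximately λ^2 - 7.7089λ + 20.7187. For λ^2 - 7.7089λ + 20.7187 the discriminant is -23.447. It is negative, so the remaining roots are the complex-conjugate pair λ ≈ 3.8545 ± 2.4211i. Their product equals the constant term, so |λ|^2 ≈ 20.7187 and |λ| ≈ 4.5518.
Thus the eigenvalues (to 4 decimals) are -6.7089 (modulus 6.7089); 3.8545 ± 2.4211i (modulus 4.5518). The spectral radius is the largest modulus: r(A) ≈ 6.7089. (Cross-check: r(A) ≤ ||A||_2 ≈ 8.0701; equality holds whenever A is normal, though it can also hold for some non-normal A.)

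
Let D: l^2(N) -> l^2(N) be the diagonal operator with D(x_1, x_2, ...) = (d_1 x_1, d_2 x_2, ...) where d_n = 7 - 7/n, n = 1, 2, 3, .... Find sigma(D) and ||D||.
sigma(D) = {7 - 7/n : n ≥ 1} ∪ {7}; ||D|| = 7

A bounded diagonal operator on l^2 with diagonal entries d_n has spectrum equal to the closure of {d_n : n ≥ 1}: every d_n is an eigenvalue (with eigenvector e_n), so {d_n} ⊂ sigma(D); the spectrum is closed, so its closure is too; and for lambda not in the closure, (D - lambda I) has bounded inverse (the diagonal entries 1/(d_n - lambda) are bounded). For our sequence d_n = 7 - 7/n, n = 1, 2, 3, ...:
  - {d_n} = {7 - 7/n : n ≥ 1}; the only limit point is 7
  - closure = {7 - 7/n : n ≥ 1} ∪ {7}
For the norm: a diagonal operator has ||D|| = sup_n |d_n|. Here d_n = 7 - 7/n increases monotonically from d_1 = 0 toward 7, with all terms in [0, 7); so sup_n |d_n| = 7 (the supremum is the limit, not attained). So ||D|| = 7.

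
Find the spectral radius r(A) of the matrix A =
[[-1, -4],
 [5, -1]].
r(A) = sqrt(21) ≈ 4.5826

The eigenvalues of A are the roots of its characteristic polynomial. With M = A (coefficients from the trace and determinant):
  p(λ) = det(λ I - M) = λ^2 + 2λ + 21.
For λ^2 + 2λ + 21 the discriminant is -80. It is negative, so the roots are the complex-conjugate pair λ = -1 ± (sqrt(80)/2) i ≈ -1 ± 4.4721i. For a conjugate pair the product of the roots equals the constant term, so |λ|^2 = 21 and |λ| = sqrt(21) ≈ 4.5826.
Thus the eigenvalues (to 4 decimals) are -1 ± 4.4721i (modulus 4.5826). The spectral radius is the largest modulus: r(A) = sqrt(21) ≈ 4.5826. (Cross-check: r(A) ≤ ||A||_2 ≈ 5.1098; equality holds whenever A is normal, though it can also hold for some non-normal A.)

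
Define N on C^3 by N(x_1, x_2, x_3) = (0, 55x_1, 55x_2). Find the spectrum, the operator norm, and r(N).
sigma(N) = {0}; ||N|| = 55; r(N) = 0. (N is nilpotent with N^3 = 0.)

On C^3, N is a strictly lower-triangular matrix with 55 on the subdiagonal and zeros elsewhere, so its characteristic polynomial is lambda^3 and every eigenvalue is 0: sigma(N) = {0}. For the operator norm, N e_i = 55e_{i+1} for i = 1, ..., 2 and N e_3 = 0, so the singular values of N are 55 (with multiplicity 2) and 0; hence ||N|| = 55. The spectral radius r(N) = max|lambda| = 0. Note ||N|| > r(N) — characteristic of non-normal nilpotent operators. Indeed N^3 = 0.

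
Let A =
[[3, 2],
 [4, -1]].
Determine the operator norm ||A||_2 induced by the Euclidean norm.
||A||_2 = sqrt((30 + sqrt(416))/2) ≈ 5.0198 (= sqrt(largest eigenvalue of A^T A))

||A||_2 = sigma_max(A) = sqrt(lambda_max(A^T A)). Form the symmetric matrix M = A^T A =
[[25, 2],
 [2, 5]].
Its characteristic polynomial (trace, determinant of M give the coefficients) is
  p(λ) = det(λ I - M) = λ^2 - 30λ + 121.
For λ^2 - 30λ + 121 the discriminant is 416. It is nonnegative but not a perfect square, so the roots are real and irrational: λ = (30 ± sqrt(416))/2 ≈ 25.198, 4.802.
So the eigenvalues of A^T A are ≈ 4.802, 25.198 (all ≥ 0, as they must be for A^T A). The largest is λ_max = (30 + sqrt(416))/2 ≈ 25.198, hence ||A||_2 = sqrt(λ_max) = sqrt((30 + sqrt(416))/2) ≈ 5.0198.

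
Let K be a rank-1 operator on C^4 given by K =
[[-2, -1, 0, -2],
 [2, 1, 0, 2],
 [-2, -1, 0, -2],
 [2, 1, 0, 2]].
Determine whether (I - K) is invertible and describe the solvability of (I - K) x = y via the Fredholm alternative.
(I - K) is singular (det(I - K) = 0, i.e. 1 ∈ sigma(K)). (I - K) x = y is solvable iff y ⊥ ker((I - K)^*) = span{(-2, -1, 0, -2)}, i.e. iff -2y_1 - y_2 - 2y_4 = 0. When solvable, the solutions are x = y + c·(1, -1, 1, -1), c arbitrary (ker(I - K) = span{(1, -1, 1, -1)}, dimension 1).

K has rank 1, so it is an outer product K = u v^T: every row of K is a multiple of one row vector. Reading off the entries, u = (1, -1, 1, -1) and v = (-2, -1, 0, -2) (row i of K equals u_i·v^T). A rank-one matrix u v^T satisfies K u = u (v·u) and kills the (3)-dimensional subspace v^⊥, so its characteristic polynomial is lambda^3 (lambda - v·u) with v·u = tr K = 1. Hence the eigenvalues of I - K are 1 (multiplicity 3) and 1 - (1) = 0, so det(I - K) = 0. (Direct check: I - K =
[[3, 1, 0, 2],
 [-2, 0, 0, -2],
 [2, 1, 1, 2],
 [-2, -1, 0, -1]]
has determinant 0.) So 1 is an eigenvalue of K and (I - K) is not invertible. The finite-dimensional Fredholm alternative says: either (I - K) is invertible, or ker(I - K) ≠ {0} and then range(I - K) = ker((I - K)^*)^⊥, with dim ker(I - K) = dim ker((I - K)^*). We are in the second case, so we need both kernels. Kernel of I - K: (I - K) u = u - u (v·u) = u - u = 0, so ker(I - K) = span{u} = span{(1, -1, 1, -1)} (it is exactly 1-dimensional because rank(I - K) = 3). Kernel of the adjoint: K is real, so (I - K)^* = I - K^T = I - v u^T, and (I - v u^T) v = v - v (u·v) = 0; hence ker((I - K)^*) = span{v} = span{(-2, -1, 0, -2)}. Therefore (I - K) x = y is solvable iff <y, v> = 0, i.e. iff -2y_1 - y_2 - 2y_4 = 0. When this holds, K y = u (v·y) = 0, so (I - K) y = y and x = y is a particular solution; the full solution set is the line x = y + c·u = y + c·(1, -1, 1, -1), c ∈ C.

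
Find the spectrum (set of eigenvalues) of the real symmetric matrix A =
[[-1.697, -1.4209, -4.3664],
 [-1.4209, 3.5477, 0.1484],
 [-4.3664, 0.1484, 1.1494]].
sigma(A) ≈ {-5, 3, 5}

A is real symmetric, so its spectrum consists of real eigenvalues. Expanding the characteristic polynomial of the displayed matrix gives
  det(λ I - A) = p(λ) = λ^3 + (-3)λ^2 + (-25)λ + (75).
Solving p(λ) = 0 yields eigenvalues ≈ -5, 3, 5. (A is shown rounded to 4 decimals, so these recover the underlying integer eigenvalues to within that precision.)
Verification: the trace of A = 3 equals the sum of eigenvalues 3, and det(A) ≈ -75.0002 matches the eigenvalue product -75.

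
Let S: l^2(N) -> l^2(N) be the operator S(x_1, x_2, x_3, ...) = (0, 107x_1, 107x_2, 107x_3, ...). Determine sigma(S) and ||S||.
sigma(S) = closed disk {z in C : |z| ≤ 107}; ||S|| = 107

Note S = 107·U where U is the unit right shift (U x)_k = x_{k-1} (with x_0 := 0); so ||S|| = 107||U|| and sigma(S) = 107·sigma(U). ||S x||^2 = sum_{k≥1} |107x_k|^2 = 11449||x||^2, so ||S|| = 107 and sigma(S) ⊂ {|z| ≤ 107}. For any |lambda| < 107, the equation (S - lambda I) x = 0 forces x_1 = 0, then 107x_k = lambda x_{k+1} ⇒ x = 0, so S has no eigenvalues. But (S - lambda I) is not surjective for |lambda| < 107: solving (S - lambda I) x = e_1 would require x_n proportional to (lambda/107)^(-n), which is not in l^2. So every |lambda| < 107 lies in the residual spectrum. The boundary |lambda| = 107 is in the approximate point spectrum (the spectrum is closed). Hence sigma(S) is the closed disk of radius 107.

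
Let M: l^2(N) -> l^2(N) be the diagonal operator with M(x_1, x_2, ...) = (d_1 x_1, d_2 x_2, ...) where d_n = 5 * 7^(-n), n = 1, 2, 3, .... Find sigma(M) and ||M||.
sigma(M) = {5 * 7^(-n) : n ≥ 1} ∪ {0}; ||M|| = 5/7

A bounded diagonal operator on l^2 with diagonal entries d_n has spectrum equal to the closure of {d_n : n ≥ 1}: every d_n is an eigenvalue (with eigenvector e_n), so {d_n} ⊂ sigma(M); the spectrum is closed, so its closure is too; and for lambda not in the closure, (M - lambda I) has bounded inverse (the diagonal entries 1/(d_n - lambda) are bounded). For our sequence d_n = 5 * 7^(-n), n = 1, 2, 3, ...:
  - {d_n} = {5 * 7^(-n) : n ≥ 1}; the only limit point is 0
  - closure = {5 * 7^(-n) : n ≥ 1} ∪ {0}
For the norm: a diagonal operator has ||M|| = sup_n |d_n|. Here d_n = 5 * 7^(-n) is positive and decreasing, so sup_n |d_n| = d_1 = 5/7. So ||M|| = 5/7.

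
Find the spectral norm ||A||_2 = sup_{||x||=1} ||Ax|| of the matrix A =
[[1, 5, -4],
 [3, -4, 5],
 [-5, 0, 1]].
||A||_2 ≈ 9.1243 (= sqrt(largest eigenvalue of A^T A))

||A||_2 = sigma_max(A) = sqrt(lambda_max(A^T A)). Form the symmetric matrix M = A^T A =
[[35, -7, 6],
 [-7, 41, -40],
 [6, -40, 42]].
Its characteristic polynomial (trace, sum of principal 2x2 minors, determinant of M give the coefficients) is
  p(λ) = det(λ I - M) = λ^3 - 118λ^2 + 2942λ - 4096.
No integer candidate from the rational root theorem (±divisors of 4096) is a root, so the roots are irrational. The cubic discriminant is Δ = 16883661232 > 0, so there are three distinct real roots. p(1) = -1271 and p(2) = 1324 have opposite signs, so a root lies in (1, 2); Newton's method refines it to λ ≈ 1.4789. p(33) = 425 and p(34) = -1172 have opposite signs, so a root lies in (33, 34); Newton's method refines it to λ ≈ 33.2683. p(83) = -1025 and p(84) = 3128 have opposite signs, so a root lies in (83, 84); Newton's method refines it to λ ≈ 83.2528. Check (Vieta): the three roots sum to 118, matching tr M = 118.
So the eigenvalues of A^T A are ≈ 1.4789, 33.2683, 83.2528 (all ≥ 0, as they must be for A^T A). The largest is λ_max ≈ 83.2528, hence ||A||_2 = sqrt(λ_max) ≈ 9.1243.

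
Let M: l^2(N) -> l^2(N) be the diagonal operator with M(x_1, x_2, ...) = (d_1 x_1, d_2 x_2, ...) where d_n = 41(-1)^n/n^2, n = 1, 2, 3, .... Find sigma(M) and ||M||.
sigma(M) = {41(-1)^n/n^2 : n ≥ 1} ∪ {0}; ||M|| = 41

A bounded diagonal operator on l^2 with diagonal entries d_n has spectrum equal to the closure of {d_n : n ≥ 1}: every d_n is an eigenvalue (with eigenvector e_n), so {d_n} ⊂ sigma(M); the spectrum is closed, so its closure is too; and for lambda not in the closure, (M - lambda I) has bounded inverse (the diagonal entries 1/(d_n - lambda) are bounded). For our sequence d_n = 41(-1)^n/n^2, n = 1, 2, 3, ...:
  - {d_n} = {41(-1)^n/n^2 : n ≥ 1}; the only limit point is 0
  - closure = {41(-1)^n/n^2 : n ≥ 1} ∪ {0}
For the norm: a diagonal operator has ||M|| = sup_n |d_n|. Here |d_n| = 41/n^2 is decreasing, so sup_n |d_n| = |d_1| = 41. So ||M|| = 41.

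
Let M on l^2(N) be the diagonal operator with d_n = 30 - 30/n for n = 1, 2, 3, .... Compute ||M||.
||M|| = 30

For a diagonal operator on l^2 with entries d_n, ||M|| = sup_n |d_n|. Here d_1 = 0, d_2 = 15, ..., and d_n = 30 - 30/n increases monotonically toward 30. All terms lie in [0, 30), so |d_n| = d_n and the supremum is the limit 30, which is not attained by any individual d_n. Hence ||M|| = 30.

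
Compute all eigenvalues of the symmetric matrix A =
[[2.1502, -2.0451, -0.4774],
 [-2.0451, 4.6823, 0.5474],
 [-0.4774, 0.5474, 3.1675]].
sigma(A) ≈ {1, 3, 6}

A is real symmetric, so its spectrum consists of real eigenvalues. Expanding the characteristic polynomial of the displayed matrix gives
  det(λ I - A) = p(λ) = λ^3 + (-10)λ^2 + (27)λ + (-18).
Solving p(λ) = 0 yields eigenvalues ≈ 1, 3, 6. (A is shown rounded to 4 decimals, so these recover the underlying integer eigenvalues to within that precision.)
Verification: the trace of A = 10 equals the sum of eigenvalues 10, and det(A) ≈ 17.9996 matches the eigenvalue product 18.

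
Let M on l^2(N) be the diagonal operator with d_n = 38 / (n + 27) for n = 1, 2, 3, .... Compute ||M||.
||M|| = 19/14 (attained at n = 1)

For M diagonal, ||M|| = sup_n |d_n| = sup_n 38/(n + 27). This is positive and strictly decreasing in n, so the supremum is attained at n = 1: d_1 = 38/(1 + 27) = 19/14. Hence ||M|| = 19/14.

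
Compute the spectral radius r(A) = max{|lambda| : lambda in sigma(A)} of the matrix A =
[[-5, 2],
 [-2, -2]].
r(A) = sqrt(14) ≈ 3.7417

The eigenvalues of A are the roots of its characteristic polynomial. With M = A (coefficients from the trace and determinant):
  p(λ) = det(λ I - M) = λ^2 + 7λ + 14.
For λ^2 + 7λ + 14 the discriminant is -7. It is negative, so the roots are the complex-conjugate pair λ = -7/2 ± (sqrt(7)/2) i ≈ -3.5 ± 1.3229i. For a conjugate pair the product of the roots equals the constant term, so |λ|^2 = 14 and |λ| = sqrt(14) ≈ 3.7417.
Thus the eigenvalues (to 4 decimals) are -3.5 ± 1.3229i (modulus 3.7417). The spectral radius is the largest modulus: r(A) = sqrt(14) ≈ 3.7417. (Cross-check: r(A) ≤ ||A||_2 ≈ 5.5311; equality holds whenever A is normal, though it can also hold for some non-normal A.)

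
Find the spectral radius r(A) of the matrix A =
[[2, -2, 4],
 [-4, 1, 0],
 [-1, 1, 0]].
r(A) ≈ 2.5801

The eigenvalues of A are the roots of its characteristic polynomial. With M = A (coefficients from the trace, the sum of principal 2x2 minors, and det A):
  p(λ) = det(λ I - M) = λ^3 - 3λ^2 - 2λ + 12.
No integer candidate from the rational root theorem (±divisors of 12) is a root, so the roots are irrational. The cubic discriminant is Δ = -1228 < 0, so there is one real root and a complex-conjugate pair. p(-2) = -4 and p(-1) = 10 have opposite signs, so a root lies in (-2, -1); Newton's method refines it to λ ≈ -1.8026. Dividing out (λ - (-1.8026)) leaves approximately λ^2 - 4.8026λ + 6.6571. For λ^2 - 4.8026λ + 6.6571 the discriminant is -3.5635. It is negative, so the remaining roots are the complex-conjugate pair λ ≈ 2.4013 ± 0.9439i. Their product equals the constant term, so |λ|^2 ≈ 6.6571 and |λ| ≈ 2.5801.
Thus the eigenvalues (to 4 decimals) are -1.8026 (modulus 1.8026); 2.4013 ± 0.9439i (modulus 2.5801). The spectral radius is the largest modulus: r(A) ≈ 2.5801. (Cross-check: r(A) ≤ ||A||_2 ≈ 5.6876; equality holds whenever A is normal, though it can also hold for some non-normal A.)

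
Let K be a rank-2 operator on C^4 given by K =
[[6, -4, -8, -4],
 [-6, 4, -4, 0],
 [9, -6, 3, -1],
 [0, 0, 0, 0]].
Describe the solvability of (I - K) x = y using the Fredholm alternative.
(I - K) is invertible (det(I - K) = 66 ≠ 0), so for every y in C^4 the equation (I - K) x = y has a unique solution.

K has rank 2 and factors as K = U V^T = u1 v1^T + u2 v2^T with u1 = (-2, -2, 2, 0), v1 = (0, 0, 3, 1), u2 = (-2, 2, -3, 0), v2 = (-3, 2, 1, 1) (multiplying out reproduces the displayed K). The nonzero eigenvalues of U V^T coincide with those of the 2 x 2 matrix G = V^T U = [[v1·u1, v1·u2], [v2·u1, v2·u2]] = [[6, -9], [4, 7]], and by the Sylvester determinant identity det(I_4 - U V^T) = det(I_2 - V^T U) = det([[-5, 9], [-4, -6]]) = (-5)(-6) - (9)(-4) = 66. (Direct check: I - K =
[[-5, 4, 8, 4],
 [6, -3, 4, 0],
 [-9, 6, -2, 1],
 [0, 0, 0, 1]]
has determinant 66.) The finite-dimensional Fredholm alternative says: either (I - K) is invertible, or ker(I - K) ≠ {0} and then range(I - K) = ker((I - K)^*)^⊥, with dim ker(I - K) = dim ker((I - K)^*). Since det(I - K) ≠ 0, 1 is not an eigenvalue of K and ker(I - K) = {0}, so we are in the first case: for every y there is a unique x = (I - K)^(-1) y. (Explicitly, by the Woodbury identity, (I - U V^T)^(-1) = I + U (I_2 - G)^(-1) V^T.)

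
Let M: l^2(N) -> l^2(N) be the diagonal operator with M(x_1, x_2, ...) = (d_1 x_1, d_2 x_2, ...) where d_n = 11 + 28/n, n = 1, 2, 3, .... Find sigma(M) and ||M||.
sigma(M) = {11 + 28/n : n ≥ 1} ∪ {11}; ||M|| = 39

A bounded diagonal operator on l^2 with diagonal entries d_n has spectrum equal to the closure of {d_n : n ≥ 1}: every d_n is an eigenvalue (with eigenvector e_n), so {d_n} ⊂ sigma(M); the spectrum is closed, so its closure is too; and for lambda not in the closure, (M - lambda I) has bounded inverse (the diagonal entries 1/(d_n - lambda) are bounded). For our sequence d_n = 11 + 28/n, n = 1, 2, 3, ...:
  - {d_n} = {11 + 28/n : n ≥ 1}; the only limit point is 11
  - closure = {11 + 28/n : n ≥ 1} ∪ {11}
For the norm: a diagonal operator has ||M|| = sup_n |d_n|. Here d_n = 11 + 28/n is positive and decreasing, so sup_n |d_n| = d_1 = 11 + 28 = 39. So ||M|| = 39.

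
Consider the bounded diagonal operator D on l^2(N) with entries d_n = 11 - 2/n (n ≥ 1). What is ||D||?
||D|| = 11

For a diagonal operator on l^2 with entries d_n, ||D|| = sup_n |d_n|. Here d_1 = 9, d_2 = 10, ..., and d_n = 11 - 2/n increases monotonically toward 11. All terms lie in [9, 11), so |d_n| = d_n and the supremum is the limit 11, which is not attained by any individual d_n. Hence ||D|| = 11.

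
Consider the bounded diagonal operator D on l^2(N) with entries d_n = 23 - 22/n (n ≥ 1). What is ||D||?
||D|| = 23

For a diagonal operator on l^2 with entries d_n, ||D|| = sup_n |d_n|. Here d_1 = 1, d_2 = 12, ..., and d_n = 23 - 22/n increases monotonically toward 23. All terms lie in [1, 23), so |d_n| = d_n and the supremum is the limit 23, which is not attained by any individual d_n. Hence ||D|| = 23.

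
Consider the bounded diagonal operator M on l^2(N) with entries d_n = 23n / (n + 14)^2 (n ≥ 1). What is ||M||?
||M|| = 23/56 (attained at n = 14)

For M diagonal, ||M|| = sup_n |d_n|. Treat f(x) = 23x / (x + 14)^2 for real x > 0. By the quotient rule, f'(x) = 23(14 - x)/(x + 14)^3, which is positive for x < 14 and negative for x > 14. So f has a unique maximum at x = 14, and since 14 is a positive integer, the supremum over n ≥ 1 is attained at n = 14: d_14 = 23·14/(14 + 14)^2 = 23·14/784 = 23/56. Hence ||M|| = 23/56.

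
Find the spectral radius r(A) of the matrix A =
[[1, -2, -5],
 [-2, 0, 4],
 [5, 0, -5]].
r(A) ≈ 3.4818

The eigenvalues of A are the roots of its characteristic polynomial. With M = A (coefficients from the trace, the sum of principal 2x2 minors, and det A):
  p(λ) = det(λ I - M) = λ^3 + 4λ^2 + 16λ + 20.
No integer candidate from the rational root theorem (±divisors of 20) is a root, so the roots are irrational. The cubic discriminant is Δ = -5168 < 0, so there is one real root and a complex-conjugate pair. p(-2) = -4 and p(-1) = 7 have opposite signs, so a root lies in (-2, -1); Newton's method refines it to λ ≈ -1.6498. Dividing out (λ - (-1.6498)) leaves approximately λ^2 + 2.3502λ + 12.1226. For λ^2 + 2.3502λ + 12.1226 the discriminant is -42.9671. It is negative, so the remaining roots are the complex-conjugate pair λ ≈ -1.1751 ± 3.2775i. Their product equals the constant term, so |λ|^2 ≈ 12.1226 and |λ| ≈ 3.4818.
Thus the eigenvalues (to 4 decimals) are -1.6498 (modulus 1.6498); -1.1751 ± 3.2775i (modulus 3.4818). The spectral radius is the largest modulus: r(A) ≈ 3.4818. (Cross-check: r(A) ≤ ||A||_2 ≈ 9.5441; equality holds whenever A is normal, though it can also hold for some non-normal A.)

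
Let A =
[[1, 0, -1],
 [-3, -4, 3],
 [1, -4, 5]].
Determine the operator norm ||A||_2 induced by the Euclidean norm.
||A||_2 ≈ 8.1871 (= sqrt(largest eigenvalue of A^T A))

||A||_2 = sigma_max(A) = sqrt(lambda_max(A^T A)). Form the symmetric matrix M = A^T A =
[[11, 8, -5],
 [8, 32, -32],
 [-5, -32, 35]].
Its characteristic polynomial (trace, sum of principal 2x2 minors, determinant of M give the coefficients) is
  p(λ) = det(λ I - M) = λ^3 - 78λ^2 + 744λ - 576.
No integer candidate from the rational root theorem (±divisors of 576) is a root, so the roots are irrational. The cubic discriminant is Δ = 1219739904 > 0, so there are three distinct real roots. p(0) = -576 and p(1) = 91 have opposite signs, so a root lies in (0, 1); Newton's method refines it to λ ≈ 0.8489. p(10) = 64 and p(11) = -499 have opposite signs, so a root lies in (10, 11); Newton's method refines it to λ ≈ 10.1226. p(67) = -107 and p(68) = 3776 have opposite signs, so a root lies in (67, 68); Newton's method refines it to λ ≈ 67.0284. Check (Vieta): the three roots sum to 78, matching tr M = 78.
So the eigenvalues of A^T A are ≈ 0.8489, 10.1226, 67.0284 (all ≥ 0, as they must be for A^T A). The largest is λ_max ≈ 67.0284, hence ||A||_2 = sqrt(λ_max) ≈ 8.1871.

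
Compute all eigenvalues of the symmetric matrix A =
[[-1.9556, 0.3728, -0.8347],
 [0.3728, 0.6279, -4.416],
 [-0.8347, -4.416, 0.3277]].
sigma(A) ≈ {-4, -2, 5}

A is real symmetric, so its spectrum consists of real eigenvalues. Expanding the characteristic polynomial of the displayed matrix gives
  det(λ I - A) = p(λ) = λ^3 + (1)λ^2 + (-22)λ + (-40).
Solving p(λ) = 0 yields eigenvalues ≈ -4, -2, 5. (A is shown rounded to 4 decimals, so these recover the underlying integer eigenvalues to within that precision.)
Verification: the trace of A = -1 equals the sum of eigenvalues -1, and det(A) ≈ 39.9992 matches the eigenvalue product 40.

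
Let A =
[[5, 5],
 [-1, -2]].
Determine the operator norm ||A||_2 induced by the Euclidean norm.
||A||_2 = sqrt((55 + sqrt(2925))/2) ≈ 7.3852 (= sqrt(largest eigenvalue of A^T A))

||A||_2 = sigma_max(A) = sqrt(lambda_max(A^T A)). Form the symmetric matrix M = A^T A =
[[26, 27],
 [27, 29]].
Its characteristic polynomial (trace, determinant of M give the coefficients) is
  p(λ) = det(λ I - M) = λ^2 - 55λ + 25.
For λ^2 - 55λ + 25 the discriminant is 2925. It is nonnegative but not a perfect square, so the roots are real and irrational: λ = (55 ± sqrt(2925))/2 ≈ 54.5416, 0.4584.
So the eigenvalues of A^T A are ≈ 0.4584, 54.5416 (all ≥ 0, as they must be for A^T A). The largest is λ_max = (55 + sqrt(2925))/2 ≈ 54.5416, hence ||A||_2 = sqrt(λ_max) = sqrt((55 + sqrt(2925))/2) ≈ 7.3852.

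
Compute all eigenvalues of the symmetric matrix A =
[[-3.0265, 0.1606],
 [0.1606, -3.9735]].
sigma(A) ≈ {-4, -3}

A is real symmetric, so its spectrum consists of real eigenvalues. Expanding the characteristic polynomial of the displayed matrix gives
  det(λ I - A) = p(λ) = λ^2 + (7)λ + (12).
Solving p(λ) = 0 yields eigenvalues ≈ -4, -3. (A is shown rounded to 4 decimals, so these recover the underlying integer eigenvalues to within that precision.)
Verification: the trace of A = -7 equals the sum of eigenvalues -7, and det(A) ≈ 12.0000 matches the eigenvalue product 12.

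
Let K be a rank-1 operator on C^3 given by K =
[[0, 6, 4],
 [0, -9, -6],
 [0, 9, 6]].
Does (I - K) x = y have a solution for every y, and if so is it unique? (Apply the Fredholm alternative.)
(I - K) is invertible (det(I - K) = 4 ≠ 0), so for every y in C^3 the equation (I - K) x = y has a unique solution.

K has rank 1, so it is an outer product K = u v^T: every row of K is a multiple of one row vector. Reading off the entries, u = (2, -3, 3) and v = (0, 3, 2) (row i of K equals u_i·v^T). A rank-one matrix u v^T satisfies K u = u (v·u) and kills the (2)-dimensional subspace v^⊥, so its characteristic polynomial is lambda^2 (lambda - v·u) with v·u = tr K = -3. Hence the eigenvalues of I - K are 1 (multiplicity 2) and 1 - (-3) = 4, so det(I - K) = 4. (Direct check: I - K =
[[1, -6, -4],
 [0, 10, 6],
 [0, -9, -5]]
has determinant 4.) The finite-dimensional Fredholm alternative says: either (I - K) is invertible, or ker(I - K) ≠ {0} and then range(I - K) = ker((I - K)^*)^⊥, with dim ker(I - K) = dim ker((I - K)^*). Since det(I - K) ≠ 0, 1 is not an eigenvalue of K and ker(I - K) = {0}, so we are in the first case: for every y there is a unique x = (I - K)^(-1) y. Explicitly, by the Sherman–Morrison formula, (I - u v^T)^(-1) = I + u v^T/(1 - v·u), i.e. (I - K)^(-1) = I + K/(4).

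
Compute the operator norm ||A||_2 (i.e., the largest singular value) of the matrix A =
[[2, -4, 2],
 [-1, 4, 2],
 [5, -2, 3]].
||A||_2 ≈ 7.8109 (= sqrt(largest eigenvalue of A^T A))

||A||_2 = sigma_max(A) = sqrt(lambda_max(A^T A)). Form the symmetric matrix M = A^T A =
[[30, -22, 17],
 [-22, 36, -6],
 [17, -6, 17]].
Its characteristic polynomial (trace, sum of principal 2x2 minors, determinant of M give the coefficients) is
  p(λ) = det(λ I - M) = λ^3 - 83λ^2 + 1393λ - 3136.
No integer candidate from the rational root theorem (±divisors of 3136) is a root, so the roots are irrational. The cubic discriminant is Δ = 1644005125 > 0, so there are three distinct real roots. p(2) = -674 and p(3) = 323 have opposite signs, so a root lies in (2, 3); Newton's method refines it to λ ≈ 2.659. p(19) = 227 and p(20) = -476 have opposite signs, so a root lies in (19, 20); Newton's method refines it to λ ≈ 19.3307. p(61) = -25 and p(62) = 2506 have opposite signs, so a root lies in (61, 62); Newton's method refines it to λ ≈ 61.0103. Check (Vieta): the three roots sum to 83, matching tr M = 83.
So the eigenvalues of A^T A are ≈ 2.659, 19.3307, 61.0103 (all ≥ 0, as they must be for A^T A). The largest is λ_max ≈ 61.0103, hence ||A||_2 = sqrt(λ_max) ≈ 7.8109.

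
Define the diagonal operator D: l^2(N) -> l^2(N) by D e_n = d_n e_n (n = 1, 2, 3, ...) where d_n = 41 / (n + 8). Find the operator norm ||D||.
||D|| = 41/9 (attained at n = 1)

For D diagonal, ||D|| = sup_n |d_n| = sup_n 41/(n + 8). This is positive and strictly decreasing in n, so the supremum is attained at n = 1: d_1 = 41/(1 + 8) = 41/9. Hence ||D|| = 41/9.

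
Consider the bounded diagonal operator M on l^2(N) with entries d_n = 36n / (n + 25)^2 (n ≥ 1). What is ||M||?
||M|| = 9/25 (attained at n = 25)

For M diagonal, ||M|| = sup_n |d_n|. Treat f(x) = 36x / (x + 25)^2 for real x > 0. By the quotient rule, f'(x) = 36(25 - x)/(x + 25)^3, which is positive for x < 25 and negative for x > 25. So f has a unique maximum at x = 25, and since 25 is a positive integer, the supremum over n ≥ 1 is attained at n = 25: d_25 = 36·25/(25 + 25)^2 = 36·25/2500 = 9/25. Hence ||M|| = 9/25.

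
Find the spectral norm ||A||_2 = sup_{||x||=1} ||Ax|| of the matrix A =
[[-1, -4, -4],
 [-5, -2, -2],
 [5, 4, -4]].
||A||_2 ≈ 8.8561 (= sqrt(largest eigenvalue of A^T A))

||A||_2 = sigma_max(A) = sqrt(lambda_max(A^T A)). Form the symmetric matrix M = A^T A =
[[51, 34, -6],
 [34, 36, 4],
 [-6, 4, 36]].
Its characteristic polynomial (trace, sum of principal 2x2 minors, determinant of M give the coefficients) is
  p(λ) = det(λ I - M) = λ^3 - 123λ^2 + 3760λ - 20736.
No integer candidate from the rational root theorem (±divisors of 20736) is a root, so the roots are irrational. The cubic discriminant is Δ = 7920723200 > 0, so there are three distinct real roots. p(7) = -100 and p(8) = 1984 have opposite signs, so a root lies in (7, 8); Newton's method refines it to λ ≈ 7.0459. p(37) = 650 and p(38) = -596 have opposite signs, so a root lies in (37, 38); Newton's method refines it to λ ≈ 37.5238. p(78) = -1236 and p(79) = 1700 have opposite signs, so a root lies in (78, 79); Newton's method refines it to λ ≈ 78.4304. Check (Vieta): the three roots sum to 123, matching tr M = 123.
So the eigenvalues of A^T A are ≈ 7.0459, 37.5238, 78.4304 (all ≥ 0, as they must be for A^T A). The largest is λ_max ≈ 78.4304, hence ||A||_2 = sqrt(λ_max) ≈ 8.8561.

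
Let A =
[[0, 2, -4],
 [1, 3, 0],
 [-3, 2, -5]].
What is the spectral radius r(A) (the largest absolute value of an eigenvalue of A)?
r(A) ≈ 6.9094

The eigenvalues of A are the roots of its characteristic polynomial. With M = A (coefficients from the trace, the sum of principal 2x2 minors, and det A):
  p(λ) = det(λ I - M) = λ^3 + 2λ^2 - 29λ + 34.
No integer candidate from the rational root theorem (±divisors of 34) is a root, so the roots are irrational. The cubic discriminant is Δ = 33124 > 0, so there are three distinct real roots. p(-7) = -8 and p(-6) = 64 have opposite signs, so a root lies in (-7, -6); Newton's method refines it to λ ≈ -6.9094. p(1) = 8 and p(2) = -8 have opposite signs, so a root lies in (1, 2); Newton's method refines it to λ ≈ 1.4037. p(3) = -8 and p(4) = 14 have opposite signs, so a root lies in (3, 4); Newton's method refines it to λ ≈ 3.5057. Check (Vieta): the three roots sum to -2, matching tr M = -2.
Thus the eigenvalues (to 4 decimals) are -6.9094 (modulus 6.9094); 1.4037 (modulus 1.4037); 3.5057 (modulus 3.5057). The spectral radius is the largest modulus: r(A) ≈ 6.9094. (Cross-check: r(A) ≤ ||A||_2 ≈ 7.443; equality holds whenever A is normal, though it can also hold for some non-normal A.)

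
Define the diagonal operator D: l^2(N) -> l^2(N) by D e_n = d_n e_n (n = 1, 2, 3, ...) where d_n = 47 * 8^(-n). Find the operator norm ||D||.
||D|| = 47/8 (attained at n = 1)

For D diagonal, ||D|| = sup_n |d_n|. The sequence d_n = 47 * 8^(-n) is positive and strictly decreasing (ratio 8^(-1) < 1), so the supremum is d_1 = 47/8. Hence ||D|| = 47/8.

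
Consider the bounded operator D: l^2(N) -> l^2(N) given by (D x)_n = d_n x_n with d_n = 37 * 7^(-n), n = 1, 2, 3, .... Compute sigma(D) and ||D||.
sigma(D) = {37 * 7^(-n) : n ≥ 1} ∪ {0}; ||D|| = 37/7

A bounded diagonal operator on l^2 with diagonal entries d_n has spectrum equal to the closure of {d_n : n ≥ 1}: every d_n is an eigenvalue (with eigenvector e_n), so {d_n} ⊂ sigma(D); the spectrum is closed, so its closure is too; and for lambda not in the closure, (D - lambda I) has bounded inverse (the diagonal entries 1/(d_n - lambda) are bounded). For our sequence d_n = 37 * 7^(-n), n = 1, 2, 3, ...:
  - {d_n} = {37 * 7^(-n) : n ≥ 1}; the only limit point is 0
  - closure = {37 * 7^(-n) : n ≥ 1} ∪ {0}
For the norm: a diagonal operator has ||D|| = sup_n |d_n|. Here d_n = 37 * 7^(-n) is positive and decreasing, so sup_n |d_n| = d_1 = 37/7. So ||D|| = 37/7.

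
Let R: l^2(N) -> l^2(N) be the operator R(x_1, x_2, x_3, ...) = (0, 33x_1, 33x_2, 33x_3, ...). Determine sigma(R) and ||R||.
sigma(R) = closed disk {z in C : |z| ≤ 33}; ||R|| = 33

Note R = 33·U where U is the unit right shift (U x)_k = x_{k-1} (with x_0 := 0); so ||R|| = 33||U|| and sigma(R) = 33·sigma(U). ||R x||^2 = sum_{k≥1} |33x_k|^2 = 1089||x||^2, so ||R|| = 33 and sigma(R) ⊂ {|z| ≤ 33}. For any |lambda| < 33, the equation (R - lambda I) x = 0 forces x_1 = 0, then 33x_k = lambda x_{k+1} ⇒ x = 0, so R has no eigenvalues. But (R - lambda I) is not surjective for |lambda| < 33: solving (R - lambda I) x = e_1 would require x_n proportional to (lambda/33)^(-n), which is not in l^2. So every |lambda| < 33 lies in the residual spectrum. The boundary |lambda| = 33 is in the approximate point spectrum (the spectrum is closed). Hence sigma(R) is the closed disk of radius 33.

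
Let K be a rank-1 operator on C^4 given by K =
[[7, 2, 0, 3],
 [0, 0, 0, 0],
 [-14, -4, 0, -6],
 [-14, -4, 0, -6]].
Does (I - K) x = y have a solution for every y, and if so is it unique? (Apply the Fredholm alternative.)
(I - K) is singular (det(I - K) = 0, i.e. 1 ∈ sigma(K)). (I - K) x = y is solvable iff y ⊥ ker((I - K)^*) = span{(7, 2, 0, 3)}, i.e. iff 7y_1 + 2y_2 + 3y_4 = 0. When solvable, the solutions are x = y + c·(1, 0, -2, -2), c arbitrary (ker(I - K) = span{(1, 0, -2, -2)}, dimension 1).

K has rank 1, so it is an outer product K = u v^T: every row of K is a multiple of one row vector. Reading off the entries, u = (1, 0, -2, -2) and v = (7, 2, 0, 3) (row i of K equals u_i·v^T). A rank-one matrix u v^T satisfies K u = u (v·u) and kills the (3)-dimensional subspace v^⊥, so its characteristic polynomial is lambda^3 (lambda - v·u) with v·u = tr K = 1. Hence the eigenvalues of I - K are 1 (multiplicity 3) and 1 - (1) = 0, so det(I - K) = 0. (Direct check: I - K =
[[-6, -2, 0, -3],
 [0, 1, 0, 0],
 [14, 4, 1, 6],
 [14, 4, 0, 7]]
has determinant 0.) So 1 is an eigenvalue of K and (I - K) is not invertible. The finite-dimensional Fredholm alternative says: either (I - K) is invertible, or ker(I - K) ≠ {0} and then range(I - K) = ker((I - K)^*)^⊥, with dim ker(I - K) = dim ker((I - K)^*). We are in the second case, so we need both kernels. Kernel of I - K: (I - K) u = u - u (v·u) = u - u = 0, so ker(I - K) = span{u} = span{(1, 0, -2, -2)} (it is exactly 1-dimensional because rank(I - K) = 3). Kernel of the adjoint: K is real, so (I - K)^* = I - K^T = I - v u^T, and (I - v u^T) v = v - v (u·v) = 0; hence ker((I - K)^*) = span{v} = span{(7, 2, 0, 3)}. Therefore (I - K) x = y is solvable iff <y, v> = 0, i.e. iff 7y_1 + 2y_2 + 3y_4 = 0. When this holds, K y = u (v·y) = 0, so (I - K) y = y and x = y is a particular solution; the full solution set is the line x = y + c·u = y + c·(1, 0, -2, -2), c ∈ C.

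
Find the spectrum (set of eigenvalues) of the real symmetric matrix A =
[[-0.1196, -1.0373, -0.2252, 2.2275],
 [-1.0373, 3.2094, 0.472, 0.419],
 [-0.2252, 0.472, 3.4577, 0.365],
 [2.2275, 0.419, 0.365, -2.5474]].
sigma(A) ≈ {-4, 1, 3, 4}

A is real symmetric, so its spectrum consists of real eigenvalues. Expanding the characteristic polynomial of the displayed matrix gives
  det(λ I - A) = p(λ) = λ^4 + (-4)λ^3 + (-13)λ^2 + (64)λ + (-48).
Solving p(λ) = 0 yields eigenvalues ≈ -4, 1, 3, 4. (A is shown rounded to 4 decimals, so these recover the underlying integer eigenvalues to within that precision.)
Verification: the trace of A = 4 equals the sum of eigenvalues 4, and det(A) ≈ -48.0009 matches the eigenvalue product -48.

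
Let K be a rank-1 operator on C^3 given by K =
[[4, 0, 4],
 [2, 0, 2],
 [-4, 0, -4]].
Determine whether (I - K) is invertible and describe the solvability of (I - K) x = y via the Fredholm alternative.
(I - K) is invertible (det(I - K) = 1 ≠ 0), so for every y in C^3 the equation (I - K) x = y has a unique solution.

K has rank 1, so it is an outer product K = u v^T: every row of K is a multiple of one row vector. Reading off the entries, u = (2, 1, -2) and v = (2, 0, 2) (row i of K equals u_i·v^T). A rank-one matrix u v^T satisfies K u = u (v·u) and kills the (2)-dimensional subspace v^⊥, so its characteristic polynomial is lambda^2 (lambda - v·u) with v·u = tr K = 0. Hence the eigenvalues of I - K are 1 (multiplicity 2) and 1 - (0) = 1, so det(I - K) = 1. (Direct check: I - K =
[[-3, 0, -4],
 [-2, 1, -2],
 [4, 0, 5]]
has determinant 1.) The finite-dimensional Fredholm alternative says: either (I - K) is invertible, or ker(I - K) ≠ {0} and then range(I - K) = ker((I - K)^*)^⊥, with dim ker(I - K) = dim ker((I - K)^*). Since det(I - K) ≠ 0, 1 is not an eigenvalue of K and ker(I - K) = {0}, so we are in the first case: for every y there is a unique x = (I - K)^(-1) y. Explicitly, by the Sherman–Morrison formula, (I - u v^T)^(-1) = I + u v^T/(1 - v·u), i.e. (I - K)^(-1) = I + K.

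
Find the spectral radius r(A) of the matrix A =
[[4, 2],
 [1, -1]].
r(A) = (3 + sqrt(33))/2 ≈ 4.3723

The eigenvalues of A are the roots of its characteristic polynomial. With M = A (coefficients from the trace and determinant):
  p(λ) = det(λ I - M) = λ^2 - 3λ - 6.
For λ^2 - 3λ - 6 the discriminant is 33. It is nonnegative but not a perfect square, so the roots are real and irrational: λ = (3 ± sqrt(33))/2 ≈ 4.3723, -1.3723.
Thus the eigenvalues (to 4 decimals) are 4.3723 (modulus 4.3723); -1.3723 (modulus 1.3723). The spectral radius is the largest modulus: r(A) = (3 + sqrt(33))/2 ≈ 4.3723. (Cross-check: r(A) ≤ ||A||_2 ≈ 4.4966; equality holds whenever A is normal, though it can also hold for some non-normal A.)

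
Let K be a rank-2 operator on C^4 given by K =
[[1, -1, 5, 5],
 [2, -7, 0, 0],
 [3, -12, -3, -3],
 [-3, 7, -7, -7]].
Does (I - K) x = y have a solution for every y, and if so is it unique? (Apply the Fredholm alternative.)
(I - K) is invertible (det(I - K) = 72 ≠ 0), so for every y in C^4 the equation (I - K) x = y has a unique solution.

K has rank 2 and factors as K = U V^T = u1 v1^T + u2 v2^T with u1 = (-2, 1, 3, 2), v1 = (0, -1, -2, -2), u2 = (1, 2, 3, -3), v2 = (1, -3, 1, 1) (multiplying out reproduces the displayed K). The nonzero eigenvalues of U V^T coincide with those of the 2 x 2 matrix G = V^T U = [[v1·u1, v1·u2], [v2·u1, v2·u2]] = [[-11, -2], [0, -5]], and by the Sylvester determinant identity det(I_4 - U V^T) = det(I_2 - V^T U) = det([[12, 2], [0, 6]]) = (12)(6) - (2)(0) = 72. (Direct check: I - K =
[[0, 1, -5, -5],
 [-2, 8, 0, 0],
 [-3, 12, 4, 3],
 [3, -7, 7, 8]]
has determinant 72.) The finite-dimensional Fredholm alternative says: either (I - K) is invertible, or ker(I - K) ≠ {0} and then range(I - K) = ker((I - K)^*)^⊥, with dim ker(I - K) = dim ker((I - K)^*). Since det(I - K) ≠ 0, 1 is not an eigenvalue of K and ker(I - K) = {0}, so we are in the first case: for every y there is a unique x = (I - K)^(-1) y. (Explicitly, by the Woodbury identity, (I - U V^T)^(-1) = I + U (I_2 - G)^(-1) V^T.)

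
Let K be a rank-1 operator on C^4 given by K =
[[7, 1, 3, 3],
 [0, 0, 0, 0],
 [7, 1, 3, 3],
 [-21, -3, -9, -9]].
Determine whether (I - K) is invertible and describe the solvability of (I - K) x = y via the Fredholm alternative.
(I - K) is singular (det(I - K) = 0, i.e. 1 ∈ sigma(K)). (I - K) x = y is solvable iff y ⊥ ker((I - K)^*) = span{(7, 1, 3, 3)}, i.e. iff 7y_1 + y_2 + 3y_3 + 3y_4 = 0. When solvable, the solutions are x = y + c·(1, 0, 1, -3), c arbitrary (ker(I - K) = span{(1, 0, 1, -3)}, dimension 1).

K has rank 1, so it is an outer product K = u v^T: every row of K is a multiple of one row vector. Reading off the entries, u = (1, 0, 1, -3) and v = (7, 1, 3, 3) (row i of K equals u_i·v^T). A rank-one matrix u v^T satisfies K u = u (v·u) and kills the (3)-dimensional subspace v^⊥, so its characteristic polynomial is lambda^3 (lambda - v·u) with v·u = tr K = 1. Hence the eigenvalues of I - K are 1 (multiplicity 3) and 1 - (1) = 0, so det(I - K) = 0. (Direct check: I - K =
[[-6, -1, -3, -3],
 [0, 1, 0, 0],
 [-7, -1, -2, -3],
 [21, 3, 9, 10]]
has determinant 0.) So 1 is an eigenvalue of K and (I - K) is not invertible. The finite-dimensional Fredholm alternative says: either (I - K) is invertible, or ker(I - K) ≠ {0} and then range(I - K) = ker((I - K)^*)^⊥, with dim ker(I - K) = dim ker((I - K)^*). We are in the second case, so we need both kernels. Kernel of I - K: (I - K) u = u - u (v·u) = u - u = 0, so ker(I - K) = span{u} = span{(1, 0, 1, -3)} (it is exactly 1-dimensional because rank(I - K) = 3). Kernel of the adjoint: K is real, so (I - K)^* = I - K^T = I - v u^T, and (I - v u^T) v = v - v (u·v) = 0; hence ker((I - K)^*) = span{v} = span{(7, 1, 3, 3)}. Therefore (I - K) x = y is solvable iff <y, v> = 0, i.e. iff 7y_1 + y_2 + 3y_3 + 3y_4 = 0. When this holds, K y = u (v·y) = 0, so (I - K) y = y and x = y is a particular solution; the full solution set is the line x = y + c·u = y + c·(1, 0, 1, -3), c ∈ C.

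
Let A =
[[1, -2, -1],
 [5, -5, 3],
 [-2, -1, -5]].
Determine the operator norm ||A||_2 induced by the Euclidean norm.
||A||_2 ≈ 8.3868 (= sqrt(largest eigenvalue of A^T A))

||A||_2 = sigma_max(A) = sqrt(lambda_max(A^T A)). Form the symmetric matrix M = A^T A =
[[30, -25, 24],
 [-25, 30, -8],
 [24, -8, 35]].
Its characteristic polynomial (trace, sum of principal 2x2 minors, determinant of M give the coefficients) is
  p(λ) = det(λ I - M) = λ^3 - 95λ^2 + 1735λ - 25.
No integer candidate from the rational root theorem (±divisors of 25) is a root, so the roots are irrational. The cubic discriminant is Δ = 6264736000 > 0, so there are three distinct real roots. p(0) = -25 and p(1) = 1616 have opposite signs, so a root lies in (0, 1); Newton's method refines it to λ ≈ 0.0144. p(24) = 719 and p(25) = -400 have opposite signs, so a root lies in (24, 25); Newton's method refines it to λ ≈ 24.6469. p(70) = -1075 and p(71) = 2176 have opposite signs, so a root lies in (70, 71); Newton's method refines it to λ ≈ 70.3387. Check (Vieta): the three roots sum to 95, matching tr M = 95.
So the eigenvalues of A^T A are ≈ 0.0144, 24.6469, 70.3387 (all ≥ 0, as they must be for A^T A). The largest is λ_max ≈ 70.3387, hence ||A||_2 = sqrt(λ_max) ≈ 8.3868.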